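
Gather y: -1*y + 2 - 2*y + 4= 6 - 3*y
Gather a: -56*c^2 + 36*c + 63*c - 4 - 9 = -56*c^2 + 99*c - 13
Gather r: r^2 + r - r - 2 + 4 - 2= r^2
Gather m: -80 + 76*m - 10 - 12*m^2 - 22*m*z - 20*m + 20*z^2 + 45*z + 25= -12*m^2 + m*(56 - 22*z) + 20*z^2 + 45*z - 65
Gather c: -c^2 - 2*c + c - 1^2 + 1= -c^2 - c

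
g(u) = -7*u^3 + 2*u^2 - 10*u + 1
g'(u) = -21*u^2 + 4*u - 10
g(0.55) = -5.06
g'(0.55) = -14.15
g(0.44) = -3.61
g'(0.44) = -12.31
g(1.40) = -28.29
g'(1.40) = -45.56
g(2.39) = -107.04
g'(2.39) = -120.39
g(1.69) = -43.98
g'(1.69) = -63.22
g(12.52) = -13548.30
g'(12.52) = -3251.68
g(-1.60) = 50.79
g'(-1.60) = -70.16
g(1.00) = -14.00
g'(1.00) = -27.00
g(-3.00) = 238.00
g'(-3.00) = -211.00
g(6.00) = -1499.00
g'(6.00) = -742.00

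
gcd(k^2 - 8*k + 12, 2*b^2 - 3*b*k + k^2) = 1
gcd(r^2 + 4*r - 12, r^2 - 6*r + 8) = r - 2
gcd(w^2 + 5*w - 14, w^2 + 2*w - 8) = w - 2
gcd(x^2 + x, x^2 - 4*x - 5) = x + 1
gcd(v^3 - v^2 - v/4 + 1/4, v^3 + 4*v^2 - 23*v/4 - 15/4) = v + 1/2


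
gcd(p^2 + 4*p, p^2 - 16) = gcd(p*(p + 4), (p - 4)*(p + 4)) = p + 4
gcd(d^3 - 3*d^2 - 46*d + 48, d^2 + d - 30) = d + 6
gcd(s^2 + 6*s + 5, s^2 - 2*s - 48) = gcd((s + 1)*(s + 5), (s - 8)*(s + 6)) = 1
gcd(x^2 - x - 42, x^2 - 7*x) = x - 7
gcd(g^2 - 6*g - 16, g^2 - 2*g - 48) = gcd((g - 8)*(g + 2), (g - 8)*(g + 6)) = g - 8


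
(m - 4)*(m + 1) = m^2 - 3*m - 4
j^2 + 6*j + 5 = (j + 1)*(j + 5)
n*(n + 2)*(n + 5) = n^3 + 7*n^2 + 10*n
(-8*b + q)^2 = 64*b^2 - 16*b*q + q^2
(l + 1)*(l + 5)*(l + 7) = l^3 + 13*l^2 + 47*l + 35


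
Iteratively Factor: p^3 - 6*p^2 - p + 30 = (p + 2)*(p^2 - 8*p + 15) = (p - 3)*(p + 2)*(p - 5)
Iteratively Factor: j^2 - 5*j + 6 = (j - 2)*(j - 3)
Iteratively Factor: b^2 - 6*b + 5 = (b - 1)*(b - 5)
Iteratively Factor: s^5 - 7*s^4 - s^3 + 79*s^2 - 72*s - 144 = (s - 3)*(s^4 - 4*s^3 - 13*s^2 + 40*s + 48) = (s - 4)*(s - 3)*(s^3 - 13*s - 12) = (s - 4)*(s - 3)*(s + 1)*(s^2 - s - 12) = (s - 4)^2*(s - 3)*(s + 1)*(s + 3)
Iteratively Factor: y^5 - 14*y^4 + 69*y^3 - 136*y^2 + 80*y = (y - 5)*(y^4 - 9*y^3 + 24*y^2 - 16*y) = (y - 5)*(y - 4)*(y^3 - 5*y^2 + 4*y) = (y - 5)*(y - 4)^2*(y^2 - y) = y*(y - 5)*(y - 4)^2*(y - 1)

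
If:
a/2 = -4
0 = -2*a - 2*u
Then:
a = -8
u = 8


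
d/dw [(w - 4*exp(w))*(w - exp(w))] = -5*w*exp(w) + 2*w + 8*exp(2*w) - 5*exp(w)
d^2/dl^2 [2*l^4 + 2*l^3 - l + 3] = 12*l*(2*l + 1)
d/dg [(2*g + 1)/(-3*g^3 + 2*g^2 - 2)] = (-6*g^3 + 4*g^2 + g*(2*g + 1)*(9*g - 4) - 4)/(3*g^3 - 2*g^2 + 2)^2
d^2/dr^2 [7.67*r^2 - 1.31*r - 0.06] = 15.3400000000000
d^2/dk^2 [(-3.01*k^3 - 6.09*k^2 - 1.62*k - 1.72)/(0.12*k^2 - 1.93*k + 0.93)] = (-8.88178419700125e-16*k^4 - 24.61961*k^3 + 36.34515*k^2 - 12.14523*k - 28.77971)/(0.001728*k^6 - 0.083376*k^5 + 1.38114*k^4 - 8.481385*k^3 + 10.703835*k^2 - 5.007771*k + 0.804357)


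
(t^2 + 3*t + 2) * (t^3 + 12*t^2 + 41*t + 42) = t^5 + 15*t^4 + 79*t^3 + 189*t^2 + 208*t + 84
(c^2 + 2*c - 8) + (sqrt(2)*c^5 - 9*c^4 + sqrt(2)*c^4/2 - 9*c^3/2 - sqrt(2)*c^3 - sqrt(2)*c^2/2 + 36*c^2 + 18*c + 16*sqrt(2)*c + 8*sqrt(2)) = sqrt(2)*c^5 - 9*c^4 + sqrt(2)*c^4/2 - 9*c^3/2 - sqrt(2)*c^3 - sqrt(2)*c^2/2 + 37*c^2 + 20*c + 16*sqrt(2)*c - 8 + 8*sqrt(2)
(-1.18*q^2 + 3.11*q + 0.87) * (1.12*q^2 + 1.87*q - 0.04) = -1.3216*q^4 + 1.2766*q^3 + 6.8373*q^2 + 1.5025*q - 0.0348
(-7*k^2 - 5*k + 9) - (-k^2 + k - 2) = -6*k^2 - 6*k + 11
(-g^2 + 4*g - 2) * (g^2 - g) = -g^4 + 5*g^3 - 6*g^2 + 2*g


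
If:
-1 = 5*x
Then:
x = -1/5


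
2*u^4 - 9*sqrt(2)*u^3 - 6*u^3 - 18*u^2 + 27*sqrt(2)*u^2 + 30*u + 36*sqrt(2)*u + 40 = (u - 4)*(u - 5*sqrt(2))*(sqrt(2)*u + 1)*(sqrt(2)*u + sqrt(2))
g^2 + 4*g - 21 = (g - 3)*(g + 7)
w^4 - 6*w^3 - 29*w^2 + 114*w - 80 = (w - 8)*(w - 2)*(w - 1)*(w + 5)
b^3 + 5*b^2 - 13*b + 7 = (b - 1)^2*(b + 7)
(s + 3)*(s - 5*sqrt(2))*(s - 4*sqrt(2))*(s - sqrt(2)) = s^4 - 10*sqrt(2)*s^3 + 3*s^3 - 30*sqrt(2)*s^2 + 58*s^2 - 40*sqrt(2)*s + 174*s - 120*sqrt(2)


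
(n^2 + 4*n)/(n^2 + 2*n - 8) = n/(n - 2)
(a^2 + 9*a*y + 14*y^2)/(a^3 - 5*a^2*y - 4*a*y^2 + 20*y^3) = (a + 7*y)/(a^2 - 7*a*y + 10*y^2)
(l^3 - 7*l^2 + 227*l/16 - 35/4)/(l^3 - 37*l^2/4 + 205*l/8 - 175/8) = (4*l^2 - 21*l + 20)/(2*(2*l^2 - 15*l + 25))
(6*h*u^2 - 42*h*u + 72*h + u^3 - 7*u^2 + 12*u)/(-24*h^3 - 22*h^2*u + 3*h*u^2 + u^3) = (u^2 - 7*u + 12)/(-4*h^2 - 3*h*u + u^2)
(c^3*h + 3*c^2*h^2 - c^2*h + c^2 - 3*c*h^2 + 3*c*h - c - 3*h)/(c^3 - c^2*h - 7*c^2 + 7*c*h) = (c^3*h + 3*c^2*h^2 - c^2*h + c^2 - 3*c*h^2 + 3*c*h - c - 3*h)/(c*(c^2 - c*h - 7*c + 7*h))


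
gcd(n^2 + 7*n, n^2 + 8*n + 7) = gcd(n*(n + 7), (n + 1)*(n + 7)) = n + 7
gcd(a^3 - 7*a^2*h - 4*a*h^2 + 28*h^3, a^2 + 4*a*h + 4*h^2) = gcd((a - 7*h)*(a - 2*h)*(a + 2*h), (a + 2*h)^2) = a + 2*h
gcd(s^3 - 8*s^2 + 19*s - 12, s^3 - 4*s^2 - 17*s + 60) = s - 3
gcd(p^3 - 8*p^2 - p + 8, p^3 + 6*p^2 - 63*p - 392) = p - 8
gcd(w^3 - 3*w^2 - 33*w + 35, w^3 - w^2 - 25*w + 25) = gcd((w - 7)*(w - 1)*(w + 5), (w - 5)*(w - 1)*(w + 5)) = w^2 + 4*w - 5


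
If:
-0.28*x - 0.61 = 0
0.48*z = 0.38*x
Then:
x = -2.18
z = -1.72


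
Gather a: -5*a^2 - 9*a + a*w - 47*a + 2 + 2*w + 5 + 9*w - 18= -5*a^2 + a*(w - 56) + 11*w - 11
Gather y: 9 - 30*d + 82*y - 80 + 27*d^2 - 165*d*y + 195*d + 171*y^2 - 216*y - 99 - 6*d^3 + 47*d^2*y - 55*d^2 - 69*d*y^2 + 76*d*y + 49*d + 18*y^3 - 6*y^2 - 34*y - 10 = -6*d^3 - 28*d^2 + 214*d + 18*y^3 + y^2*(165 - 69*d) + y*(47*d^2 - 89*d - 168) - 180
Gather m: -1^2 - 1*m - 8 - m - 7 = -2*m - 16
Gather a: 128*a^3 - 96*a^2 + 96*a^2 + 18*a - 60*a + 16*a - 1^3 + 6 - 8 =128*a^3 - 26*a - 3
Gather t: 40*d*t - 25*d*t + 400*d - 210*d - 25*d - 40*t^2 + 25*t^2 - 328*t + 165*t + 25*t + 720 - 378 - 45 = 165*d - 15*t^2 + t*(15*d - 138) + 297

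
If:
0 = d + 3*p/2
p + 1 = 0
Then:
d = 3/2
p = -1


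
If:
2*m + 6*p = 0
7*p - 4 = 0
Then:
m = -12/7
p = 4/7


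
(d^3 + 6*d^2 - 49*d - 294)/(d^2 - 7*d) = d + 13 + 42/d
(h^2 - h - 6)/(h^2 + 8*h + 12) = (h - 3)/(h + 6)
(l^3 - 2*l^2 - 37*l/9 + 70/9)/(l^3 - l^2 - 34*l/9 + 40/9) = (3*l - 7)/(3*l - 4)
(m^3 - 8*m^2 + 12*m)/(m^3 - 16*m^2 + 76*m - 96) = m/(m - 8)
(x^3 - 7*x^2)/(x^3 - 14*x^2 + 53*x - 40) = x^2*(x - 7)/(x^3 - 14*x^2 + 53*x - 40)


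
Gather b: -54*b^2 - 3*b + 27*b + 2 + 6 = -54*b^2 + 24*b + 8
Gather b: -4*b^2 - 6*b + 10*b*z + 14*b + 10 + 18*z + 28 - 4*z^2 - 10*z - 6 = -4*b^2 + b*(10*z + 8) - 4*z^2 + 8*z + 32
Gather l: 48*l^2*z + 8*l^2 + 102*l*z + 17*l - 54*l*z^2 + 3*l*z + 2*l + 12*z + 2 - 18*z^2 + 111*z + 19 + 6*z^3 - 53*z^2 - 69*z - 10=l^2*(48*z + 8) + l*(-54*z^2 + 105*z + 19) + 6*z^3 - 71*z^2 + 54*z + 11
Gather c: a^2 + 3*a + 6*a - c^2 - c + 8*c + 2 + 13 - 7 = a^2 + 9*a - c^2 + 7*c + 8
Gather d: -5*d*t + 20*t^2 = -5*d*t + 20*t^2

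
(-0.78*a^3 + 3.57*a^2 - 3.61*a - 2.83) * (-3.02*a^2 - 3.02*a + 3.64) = 2.3556*a^5 - 8.4258*a^4 - 2.7184*a^3 + 32.4436*a^2 - 4.5938*a - 10.3012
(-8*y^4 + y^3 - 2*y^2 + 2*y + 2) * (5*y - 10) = -40*y^5 + 85*y^4 - 20*y^3 + 30*y^2 - 10*y - 20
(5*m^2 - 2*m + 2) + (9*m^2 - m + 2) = 14*m^2 - 3*m + 4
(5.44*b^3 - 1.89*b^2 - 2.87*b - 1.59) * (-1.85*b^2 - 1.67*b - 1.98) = -10.064*b^5 - 5.5883*b^4 - 2.3054*b^3 + 11.4766*b^2 + 8.3379*b + 3.1482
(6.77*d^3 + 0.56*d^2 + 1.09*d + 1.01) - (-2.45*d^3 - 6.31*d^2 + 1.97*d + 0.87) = 9.22*d^3 + 6.87*d^2 - 0.88*d + 0.14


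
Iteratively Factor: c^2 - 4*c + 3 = (c - 1)*(c - 3)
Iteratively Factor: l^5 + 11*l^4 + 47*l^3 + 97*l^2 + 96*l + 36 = (l + 3)*(l^4 + 8*l^3 + 23*l^2 + 28*l + 12) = (l + 2)*(l + 3)*(l^3 + 6*l^2 + 11*l + 6) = (l + 1)*(l + 2)*(l + 3)*(l^2 + 5*l + 6) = (l + 1)*(l + 2)*(l + 3)^2*(l + 2)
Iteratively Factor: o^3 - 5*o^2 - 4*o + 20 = (o - 2)*(o^2 - 3*o - 10) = (o - 5)*(o - 2)*(o + 2)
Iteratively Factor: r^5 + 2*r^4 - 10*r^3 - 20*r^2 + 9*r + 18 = (r - 1)*(r^4 + 3*r^3 - 7*r^2 - 27*r - 18) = (r - 3)*(r - 1)*(r^3 + 6*r^2 + 11*r + 6) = (r - 3)*(r - 1)*(r + 1)*(r^2 + 5*r + 6) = (r - 3)*(r - 1)*(r + 1)*(r + 3)*(r + 2)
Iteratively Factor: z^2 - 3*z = (z - 3)*(z)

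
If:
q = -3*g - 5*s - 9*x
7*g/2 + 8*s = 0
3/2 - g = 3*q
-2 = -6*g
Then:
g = 1/3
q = 7/18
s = -7/48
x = -95/1296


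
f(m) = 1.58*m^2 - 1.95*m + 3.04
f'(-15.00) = -49.35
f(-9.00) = 148.57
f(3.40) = 14.67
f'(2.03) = 4.46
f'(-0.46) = -3.40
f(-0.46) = 4.27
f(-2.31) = 15.98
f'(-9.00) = -30.39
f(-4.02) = 36.41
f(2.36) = 7.24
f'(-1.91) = -7.99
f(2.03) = 5.59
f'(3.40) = 8.79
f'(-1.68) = -7.26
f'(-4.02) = -14.65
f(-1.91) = 12.53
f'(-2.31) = -9.25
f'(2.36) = 5.51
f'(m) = 3.16*m - 1.95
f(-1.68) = 10.78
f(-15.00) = 387.79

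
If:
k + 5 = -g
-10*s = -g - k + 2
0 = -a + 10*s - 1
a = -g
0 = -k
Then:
No Solution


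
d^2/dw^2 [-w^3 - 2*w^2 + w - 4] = -6*w - 4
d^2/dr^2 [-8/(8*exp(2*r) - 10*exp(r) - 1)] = 16*(4*(8*exp(r) - 5)^2*exp(r) + (16*exp(r) - 5)*(-8*exp(2*r) + 10*exp(r) + 1))*exp(r)/(-8*exp(2*r) + 10*exp(r) + 1)^3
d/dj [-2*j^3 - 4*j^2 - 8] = 2*j*(-3*j - 4)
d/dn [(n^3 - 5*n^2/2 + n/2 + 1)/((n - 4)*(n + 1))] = (n^4 - 6*n^3 - 5*n^2 + 18*n + 1)/(n^4 - 6*n^3 + n^2 + 24*n + 16)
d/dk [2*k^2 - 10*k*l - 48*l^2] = 4*k - 10*l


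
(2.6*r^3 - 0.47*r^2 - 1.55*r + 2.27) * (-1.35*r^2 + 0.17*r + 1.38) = -3.51*r^5 + 1.0765*r^4 + 5.6006*r^3 - 3.9766*r^2 - 1.7531*r + 3.1326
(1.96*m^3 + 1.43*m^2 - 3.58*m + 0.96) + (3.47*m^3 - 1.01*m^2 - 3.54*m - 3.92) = 5.43*m^3 + 0.42*m^2 - 7.12*m - 2.96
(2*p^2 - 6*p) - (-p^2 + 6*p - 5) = 3*p^2 - 12*p + 5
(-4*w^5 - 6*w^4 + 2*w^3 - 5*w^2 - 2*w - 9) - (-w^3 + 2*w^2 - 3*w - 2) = -4*w^5 - 6*w^4 + 3*w^3 - 7*w^2 + w - 7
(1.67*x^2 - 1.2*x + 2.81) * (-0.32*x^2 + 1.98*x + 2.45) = -0.5344*x^4 + 3.6906*x^3 + 0.8163*x^2 + 2.6238*x + 6.8845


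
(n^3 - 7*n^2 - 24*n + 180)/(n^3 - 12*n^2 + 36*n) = (n + 5)/n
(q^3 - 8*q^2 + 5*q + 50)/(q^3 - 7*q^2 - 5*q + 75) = (q + 2)/(q + 3)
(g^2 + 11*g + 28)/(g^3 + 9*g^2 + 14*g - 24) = (g + 7)/(g^2 + 5*g - 6)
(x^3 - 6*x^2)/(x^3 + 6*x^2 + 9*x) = x*(x - 6)/(x^2 + 6*x + 9)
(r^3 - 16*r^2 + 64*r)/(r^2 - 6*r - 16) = r*(r - 8)/(r + 2)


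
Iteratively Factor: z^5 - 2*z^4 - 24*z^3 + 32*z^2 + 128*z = (z + 2)*(z^4 - 4*z^3 - 16*z^2 + 64*z) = (z - 4)*(z + 2)*(z^3 - 16*z) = (z - 4)^2*(z + 2)*(z^2 + 4*z) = (z - 4)^2*(z + 2)*(z + 4)*(z)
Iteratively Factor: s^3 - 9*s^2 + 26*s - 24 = (s - 2)*(s^2 - 7*s + 12) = (s - 4)*(s - 2)*(s - 3)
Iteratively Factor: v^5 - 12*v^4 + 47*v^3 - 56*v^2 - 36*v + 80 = (v - 2)*(v^4 - 10*v^3 + 27*v^2 - 2*v - 40) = (v - 4)*(v - 2)*(v^3 - 6*v^2 + 3*v + 10) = (v - 4)*(v - 2)*(v + 1)*(v^2 - 7*v + 10) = (v - 4)*(v - 2)^2*(v + 1)*(v - 5)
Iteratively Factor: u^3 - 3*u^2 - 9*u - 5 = (u + 1)*(u^2 - 4*u - 5) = (u - 5)*(u + 1)*(u + 1)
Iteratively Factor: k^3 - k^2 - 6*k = (k - 3)*(k^2 + 2*k) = k*(k - 3)*(k + 2)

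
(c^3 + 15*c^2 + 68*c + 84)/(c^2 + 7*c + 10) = (c^2 + 13*c + 42)/(c + 5)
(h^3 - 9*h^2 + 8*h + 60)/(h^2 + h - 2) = (h^2 - 11*h + 30)/(h - 1)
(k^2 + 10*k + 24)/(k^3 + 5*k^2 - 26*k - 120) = 1/(k - 5)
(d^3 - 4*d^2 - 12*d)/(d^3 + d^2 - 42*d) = (d + 2)/(d + 7)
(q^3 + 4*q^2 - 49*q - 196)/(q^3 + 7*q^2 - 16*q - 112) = (q - 7)/(q - 4)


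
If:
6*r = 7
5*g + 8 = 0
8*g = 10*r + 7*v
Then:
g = -8/5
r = 7/6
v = -367/105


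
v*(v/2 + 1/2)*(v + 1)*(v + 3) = v^4/2 + 5*v^3/2 + 7*v^2/2 + 3*v/2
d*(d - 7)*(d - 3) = d^3 - 10*d^2 + 21*d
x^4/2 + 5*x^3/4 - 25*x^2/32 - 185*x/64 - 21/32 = (x/2 + 1)*(x - 3/2)*(x + 1/4)*(x + 7/4)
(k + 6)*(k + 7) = k^2 + 13*k + 42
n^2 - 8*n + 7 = (n - 7)*(n - 1)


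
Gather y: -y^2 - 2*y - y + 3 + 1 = -y^2 - 3*y + 4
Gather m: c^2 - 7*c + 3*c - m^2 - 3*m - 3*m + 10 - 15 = c^2 - 4*c - m^2 - 6*m - 5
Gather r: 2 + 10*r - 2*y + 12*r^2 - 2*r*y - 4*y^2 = 12*r^2 + r*(10 - 2*y) - 4*y^2 - 2*y + 2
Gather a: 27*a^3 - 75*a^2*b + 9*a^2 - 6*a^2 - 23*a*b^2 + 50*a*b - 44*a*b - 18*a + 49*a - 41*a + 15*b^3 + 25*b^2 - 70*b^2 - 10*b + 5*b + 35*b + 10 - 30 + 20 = 27*a^3 + a^2*(3 - 75*b) + a*(-23*b^2 + 6*b - 10) + 15*b^3 - 45*b^2 + 30*b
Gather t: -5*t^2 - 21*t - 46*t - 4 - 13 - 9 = -5*t^2 - 67*t - 26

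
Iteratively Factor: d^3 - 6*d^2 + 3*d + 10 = (d - 2)*(d^2 - 4*d - 5) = (d - 2)*(d + 1)*(d - 5)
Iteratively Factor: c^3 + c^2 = (c + 1)*(c^2) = c*(c + 1)*(c)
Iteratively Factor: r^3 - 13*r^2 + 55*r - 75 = (r - 5)*(r^2 - 8*r + 15) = (r - 5)^2*(r - 3)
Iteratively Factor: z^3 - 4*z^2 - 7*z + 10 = (z - 5)*(z^2 + z - 2) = (z - 5)*(z + 2)*(z - 1)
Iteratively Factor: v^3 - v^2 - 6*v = (v - 3)*(v^2 + 2*v) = v*(v - 3)*(v + 2)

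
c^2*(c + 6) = c^3 + 6*c^2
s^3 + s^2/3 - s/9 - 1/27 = (s - 1/3)*(s + 1/3)^2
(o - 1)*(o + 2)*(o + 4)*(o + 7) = o^4 + 12*o^3 + 37*o^2 + 6*o - 56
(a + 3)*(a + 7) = a^2 + 10*a + 21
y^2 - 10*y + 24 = (y - 6)*(y - 4)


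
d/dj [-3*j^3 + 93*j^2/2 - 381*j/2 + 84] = -9*j^2 + 93*j - 381/2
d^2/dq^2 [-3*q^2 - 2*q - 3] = -6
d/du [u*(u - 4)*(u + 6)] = 3*u^2 + 4*u - 24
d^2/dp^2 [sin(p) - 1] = -sin(p)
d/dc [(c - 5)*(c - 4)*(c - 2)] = 3*c^2 - 22*c + 38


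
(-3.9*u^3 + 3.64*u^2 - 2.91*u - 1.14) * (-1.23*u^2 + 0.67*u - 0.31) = 4.797*u^5 - 7.0902*u^4 + 7.2271*u^3 - 1.6759*u^2 + 0.1383*u + 0.3534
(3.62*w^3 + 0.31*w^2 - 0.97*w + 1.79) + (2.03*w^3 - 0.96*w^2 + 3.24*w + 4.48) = 5.65*w^3 - 0.65*w^2 + 2.27*w + 6.27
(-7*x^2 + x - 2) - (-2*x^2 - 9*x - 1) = -5*x^2 + 10*x - 1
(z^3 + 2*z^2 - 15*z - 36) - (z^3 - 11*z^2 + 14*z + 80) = 13*z^2 - 29*z - 116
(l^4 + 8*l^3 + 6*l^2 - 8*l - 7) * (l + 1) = l^5 + 9*l^4 + 14*l^3 - 2*l^2 - 15*l - 7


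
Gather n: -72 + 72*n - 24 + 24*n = 96*n - 96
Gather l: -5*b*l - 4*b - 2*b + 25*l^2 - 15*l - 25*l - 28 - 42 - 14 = -6*b + 25*l^2 + l*(-5*b - 40) - 84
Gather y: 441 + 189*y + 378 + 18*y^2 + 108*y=18*y^2 + 297*y + 819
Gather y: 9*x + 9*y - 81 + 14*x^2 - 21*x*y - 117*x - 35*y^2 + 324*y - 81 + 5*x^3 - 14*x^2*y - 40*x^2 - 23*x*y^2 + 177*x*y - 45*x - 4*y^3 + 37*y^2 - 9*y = 5*x^3 - 26*x^2 - 153*x - 4*y^3 + y^2*(2 - 23*x) + y*(-14*x^2 + 156*x + 324) - 162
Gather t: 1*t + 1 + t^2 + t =t^2 + 2*t + 1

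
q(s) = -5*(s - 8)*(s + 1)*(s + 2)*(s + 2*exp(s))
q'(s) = -5*(s - 8)*(s + 1)*(s + 2)*(2*exp(s) + 1) - 5*(s - 8)*(s + 1)*(s + 2*exp(s)) - 5*(s - 8)*(s + 2)*(s + 2*exp(s)) - 5*(s + 1)*(s + 2)*(s + 2*exp(s)) = -10*s^3*exp(s) - 20*s^3 + 20*s^2*exp(s) + 75*s^2 + 320*s*exp(s) + 220*s + 380*exp(s) + 80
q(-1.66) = 13.87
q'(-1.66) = 3.38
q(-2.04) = -3.72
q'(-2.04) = 99.50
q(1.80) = 4584.54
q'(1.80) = 6425.02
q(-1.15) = 3.01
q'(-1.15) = -26.40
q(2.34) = 9477.22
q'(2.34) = 12274.28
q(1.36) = 2409.48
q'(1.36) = 3689.91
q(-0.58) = 13.81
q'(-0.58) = 95.24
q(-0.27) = 65.63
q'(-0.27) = 251.85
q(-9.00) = -42838.83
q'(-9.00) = 18755.79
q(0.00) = 160.00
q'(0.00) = 460.00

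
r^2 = r^2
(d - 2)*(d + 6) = d^2 + 4*d - 12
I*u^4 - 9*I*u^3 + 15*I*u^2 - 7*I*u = u*(u - 7)*(u - 1)*(I*u - I)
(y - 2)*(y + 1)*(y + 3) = y^3 + 2*y^2 - 5*y - 6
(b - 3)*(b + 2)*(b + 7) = b^3 + 6*b^2 - 13*b - 42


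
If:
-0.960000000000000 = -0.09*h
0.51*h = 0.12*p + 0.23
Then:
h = 10.67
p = 43.42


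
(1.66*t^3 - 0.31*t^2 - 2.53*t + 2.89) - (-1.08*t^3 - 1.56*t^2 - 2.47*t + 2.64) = 2.74*t^3 + 1.25*t^2 - 0.0599999999999996*t + 0.25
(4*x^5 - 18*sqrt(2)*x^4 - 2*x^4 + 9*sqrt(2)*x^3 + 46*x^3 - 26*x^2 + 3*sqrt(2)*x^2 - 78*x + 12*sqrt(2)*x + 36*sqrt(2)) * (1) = 4*x^5 - 18*sqrt(2)*x^4 - 2*x^4 + 9*sqrt(2)*x^3 + 46*x^3 - 26*x^2 + 3*sqrt(2)*x^2 - 78*x + 12*sqrt(2)*x + 36*sqrt(2)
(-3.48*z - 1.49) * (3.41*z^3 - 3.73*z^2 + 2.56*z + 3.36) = -11.8668*z^4 + 7.8995*z^3 - 3.3511*z^2 - 15.5072*z - 5.0064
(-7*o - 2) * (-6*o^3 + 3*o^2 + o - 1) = 42*o^4 - 9*o^3 - 13*o^2 + 5*o + 2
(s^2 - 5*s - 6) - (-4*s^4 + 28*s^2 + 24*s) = 4*s^4 - 27*s^2 - 29*s - 6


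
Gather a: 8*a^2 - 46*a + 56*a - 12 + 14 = 8*a^2 + 10*a + 2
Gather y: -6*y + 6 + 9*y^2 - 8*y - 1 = 9*y^2 - 14*y + 5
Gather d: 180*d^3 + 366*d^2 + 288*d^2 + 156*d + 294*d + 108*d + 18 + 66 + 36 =180*d^3 + 654*d^2 + 558*d + 120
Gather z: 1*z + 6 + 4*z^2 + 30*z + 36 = 4*z^2 + 31*z + 42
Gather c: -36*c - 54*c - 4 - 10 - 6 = -90*c - 20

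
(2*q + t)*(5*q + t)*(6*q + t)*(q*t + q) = 60*q^4*t + 60*q^4 + 52*q^3*t^2 + 52*q^3*t + 13*q^2*t^3 + 13*q^2*t^2 + q*t^4 + q*t^3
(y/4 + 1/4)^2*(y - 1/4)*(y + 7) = y^4/16 + 35*y^3/64 + 51*y^2/64 + 13*y/64 - 7/64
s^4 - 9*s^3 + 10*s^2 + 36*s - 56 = (s - 7)*(s - 2)^2*(s + 2)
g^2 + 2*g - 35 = (g - 5)*(g + 7)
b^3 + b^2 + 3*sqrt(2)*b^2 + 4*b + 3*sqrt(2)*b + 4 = (b + 1)*(b + sqrt(2))*(b + 2*sqrt(2))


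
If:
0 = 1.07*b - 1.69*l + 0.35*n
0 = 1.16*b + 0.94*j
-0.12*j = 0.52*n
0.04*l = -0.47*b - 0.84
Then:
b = -1.69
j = 2.08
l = -1.17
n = -0.48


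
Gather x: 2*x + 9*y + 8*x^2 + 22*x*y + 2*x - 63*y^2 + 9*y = 8*x^2 + x*(22*y + 4) - 63*y^2 + 18*y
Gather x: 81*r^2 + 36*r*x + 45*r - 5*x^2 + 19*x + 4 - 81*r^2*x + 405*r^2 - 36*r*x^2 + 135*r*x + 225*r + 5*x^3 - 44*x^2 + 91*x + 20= 486*r^2 + 270*r + 5*x^3 + x^2*(-36*r - 49) + x*(-81*r^2 + 171*r + 110) + 24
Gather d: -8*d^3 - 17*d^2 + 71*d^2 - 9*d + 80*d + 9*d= -8*d^3 + 54*d^2 + 80*d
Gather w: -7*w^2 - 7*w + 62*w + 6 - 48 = -7*w^2 + 55*w - 42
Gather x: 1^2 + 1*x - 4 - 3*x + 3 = -2*x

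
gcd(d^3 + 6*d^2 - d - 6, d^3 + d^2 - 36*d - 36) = d^2 + 7*d + 6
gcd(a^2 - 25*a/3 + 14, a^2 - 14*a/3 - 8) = a - 6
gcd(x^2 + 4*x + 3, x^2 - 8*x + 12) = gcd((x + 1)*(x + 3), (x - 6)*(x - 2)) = 1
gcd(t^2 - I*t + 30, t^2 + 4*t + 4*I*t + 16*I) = 1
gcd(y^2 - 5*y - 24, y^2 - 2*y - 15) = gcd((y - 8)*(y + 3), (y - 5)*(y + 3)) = y + 3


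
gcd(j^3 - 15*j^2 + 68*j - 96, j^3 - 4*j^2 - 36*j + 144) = j - 4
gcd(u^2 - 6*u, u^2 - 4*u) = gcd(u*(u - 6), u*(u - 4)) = u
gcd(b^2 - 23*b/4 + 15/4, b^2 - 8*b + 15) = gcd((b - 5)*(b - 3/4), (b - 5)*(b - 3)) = b - 5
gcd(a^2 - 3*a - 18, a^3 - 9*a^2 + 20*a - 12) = a - 6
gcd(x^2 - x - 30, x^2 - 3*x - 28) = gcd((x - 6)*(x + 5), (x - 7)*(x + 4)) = 1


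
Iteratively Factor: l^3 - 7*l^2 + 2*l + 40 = (l - 4)*(l^2 - 3*l - 10) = (l - 4)*(l + 2)*(l - 5)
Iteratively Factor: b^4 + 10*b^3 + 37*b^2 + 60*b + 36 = (b + 2)*(b^3 + 8*b^2 + 21*b + 18) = (b + 2)*(b + 3)*(b^2 + 5*b + 6) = (b + 2)*(b + 3)^2*(b + 2)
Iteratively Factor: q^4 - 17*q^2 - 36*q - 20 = (q + 2)*(q^3 - 2*q^2 - 13*q - 10) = (q - 5)*(q + 2)*(q^2 + 3*q + 2) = (q - 5)*(q + 1)*(q + 2)*(q + 2)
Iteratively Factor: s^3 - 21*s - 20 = (s - 5)*(s^2 + 5*s + 4) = (s - 5)*(s + 4)*(s + 1)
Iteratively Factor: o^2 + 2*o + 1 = (o + 1)*(o + 1)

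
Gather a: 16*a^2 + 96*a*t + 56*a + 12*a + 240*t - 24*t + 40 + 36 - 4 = 16*a^2 + a*(96*t + 68) + 216*t + 72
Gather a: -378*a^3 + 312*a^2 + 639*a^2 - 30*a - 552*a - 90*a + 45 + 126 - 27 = -378*a^3 + 951*a^2 - 672*a + 144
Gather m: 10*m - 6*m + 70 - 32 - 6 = 4*m + 32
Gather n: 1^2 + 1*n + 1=n + 2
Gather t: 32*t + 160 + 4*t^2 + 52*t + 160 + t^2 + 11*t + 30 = 5*t^2 + 95*t + 350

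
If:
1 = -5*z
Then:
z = -1/5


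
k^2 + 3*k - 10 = (k - 2)*(k + 5)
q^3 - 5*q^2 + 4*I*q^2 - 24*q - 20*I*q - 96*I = (q - 8)*(q + 3)*(q + 4*I)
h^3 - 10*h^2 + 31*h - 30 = (h - 5)*(h - 3)*(h - 2)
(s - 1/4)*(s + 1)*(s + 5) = s^3 + 23*s^2/4 + 7*s/2 - 5/4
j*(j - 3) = j^2 - 3*j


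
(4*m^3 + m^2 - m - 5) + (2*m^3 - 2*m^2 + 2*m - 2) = 6*m^3 - m^2 + m - 7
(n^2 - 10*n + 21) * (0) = 0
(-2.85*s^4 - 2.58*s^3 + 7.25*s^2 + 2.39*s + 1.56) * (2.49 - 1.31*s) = 3.7335*s^5 - 3.7167*s^4 - 15.9217*s^3 + 14.9216*s^2 + 3.9075*s + 3.8844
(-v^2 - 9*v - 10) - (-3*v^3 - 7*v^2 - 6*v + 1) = 3*v^3 + 6*v^2 - 3*v - 11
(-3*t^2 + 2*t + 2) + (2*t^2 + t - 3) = -t^2 + 3*t - 1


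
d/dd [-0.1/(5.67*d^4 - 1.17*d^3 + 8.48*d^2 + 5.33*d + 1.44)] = (2.268*d^3 - 0.351*d^2 + 1.696*d + 0.533)/(5.67*d^4 - 1.17*d^3 + 8.48*d^2 + 5.33*d + 1.44)^2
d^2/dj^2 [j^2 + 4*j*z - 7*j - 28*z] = 2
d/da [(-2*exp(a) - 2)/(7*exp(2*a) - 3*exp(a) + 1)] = 2*((exp(a) + 1)*(14*exp(a) - 3) - 7*exp(2*a) + 3*exp(a) - 1)*exp(a)/(7*exp(2*a) - 3*exp(a) + 1)^2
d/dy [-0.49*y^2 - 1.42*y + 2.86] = -0.98*y - 1.42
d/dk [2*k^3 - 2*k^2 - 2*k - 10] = 6*k^2 - 4*k - 2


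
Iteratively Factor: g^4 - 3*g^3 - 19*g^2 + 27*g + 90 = (g - 3)*(g^3 - 19*g - 30) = (g - 5)*(g - 3)*(g^2 + 5*g + 6) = (g - 5)*(g - 3)*(g + 3)*(g + 2)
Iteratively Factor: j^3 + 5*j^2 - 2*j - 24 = (j + 3)*(j^2 + 2*j - 8) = (j - 2)*(j + 3)*(j + 4)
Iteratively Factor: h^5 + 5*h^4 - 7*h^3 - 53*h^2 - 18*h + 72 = (h - 3)*(h^4 + 8*h^3 + 17*h^2 - 2*h - 24) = (h - 3)*(h + 4)*(h^3 + 4*h^2 + h - 6) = (h - 3)*(h + 3)*(h + 4)*(h^2 + h - 2) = (h - 3)*(h + 2)*(h + 3)*(h + 4)*(h - 1)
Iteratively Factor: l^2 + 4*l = (l + 4)*(l)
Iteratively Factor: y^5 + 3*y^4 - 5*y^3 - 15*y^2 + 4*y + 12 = (y - 2)*(y^4 + 5*y^3 + 5*y^2 - 5*y - 6) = (y - 2)*(y + 1)*(y^3 + 4*y^2 + y - 6) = (y - 2)*(y + 1)*(y + 2)*(y^2 + 2*y - 3) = (y - 2)*(y + 1)*(y + 2)*(y + 3)*(y - 1)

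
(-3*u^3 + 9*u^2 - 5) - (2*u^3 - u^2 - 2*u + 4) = -5*u^3 + 10*u^2 + 2*u - 9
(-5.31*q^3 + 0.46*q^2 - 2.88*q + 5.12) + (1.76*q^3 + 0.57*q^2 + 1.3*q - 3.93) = -3.55*q^3 + 1.03*q^2 - 1.58*q + 1.19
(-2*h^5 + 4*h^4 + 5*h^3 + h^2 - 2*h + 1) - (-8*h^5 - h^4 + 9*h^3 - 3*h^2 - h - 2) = 6*h^5 + 5*h^4 - 4*h^3 + 4*h^2 - h + 3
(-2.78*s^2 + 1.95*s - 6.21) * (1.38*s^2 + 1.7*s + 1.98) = -3.8364*s^4 - 2.035*s^3 - 10.7592*s^2 - 6.696*s - 12.2958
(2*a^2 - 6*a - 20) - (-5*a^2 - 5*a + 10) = 7*a^2 - a - 30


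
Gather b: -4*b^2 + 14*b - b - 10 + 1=-4*b^2 + 13*b - 9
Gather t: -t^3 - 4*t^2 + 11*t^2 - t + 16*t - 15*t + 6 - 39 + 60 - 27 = -t^3 + 7*t^2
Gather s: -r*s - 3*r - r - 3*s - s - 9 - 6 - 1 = -4*r + s*(-r - 4) - 16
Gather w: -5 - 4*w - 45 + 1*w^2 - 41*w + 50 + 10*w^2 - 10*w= 11*w^2 - 55*w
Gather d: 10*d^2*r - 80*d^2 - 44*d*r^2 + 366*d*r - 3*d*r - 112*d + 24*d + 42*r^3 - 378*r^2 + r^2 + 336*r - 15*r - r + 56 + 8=d^2*(10*r - 80) + d*(-44*r^2 + 363*r - 88) + 42*r^3 - 377*r^2 + 320*r + 64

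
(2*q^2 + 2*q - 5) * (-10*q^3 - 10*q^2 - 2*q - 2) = -20*q^5 - 40*q^4 + 26*q^3 + 42*q^2 + 6*q + 10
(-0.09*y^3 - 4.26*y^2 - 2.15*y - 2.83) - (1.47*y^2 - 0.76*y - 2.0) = -0.09*y^3 - 5.73*y^2 - 1.39*y - 0.83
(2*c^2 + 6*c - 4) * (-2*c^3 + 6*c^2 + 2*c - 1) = -4*c^5 + 48*c^3 - 14*c^2 - 14*c + 4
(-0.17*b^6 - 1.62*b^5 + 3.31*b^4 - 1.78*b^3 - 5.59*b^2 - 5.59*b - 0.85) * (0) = 0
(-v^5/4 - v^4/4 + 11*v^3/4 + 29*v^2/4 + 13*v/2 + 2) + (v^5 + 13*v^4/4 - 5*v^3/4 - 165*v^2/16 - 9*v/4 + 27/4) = 3*v^5/4 + 3*v^4 + 3*v^3/2 - 49*v^2/16 + 17*v/4 + 35/4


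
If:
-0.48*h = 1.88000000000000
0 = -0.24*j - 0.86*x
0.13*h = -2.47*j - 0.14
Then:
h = -3.92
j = 0.15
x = -0.04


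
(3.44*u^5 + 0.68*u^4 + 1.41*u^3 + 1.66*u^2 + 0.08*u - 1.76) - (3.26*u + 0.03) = 3.44*u^5 + 0.68*u^4 + 1.41*u^3 + 1.66*u^2 - 3.18*u - 1.79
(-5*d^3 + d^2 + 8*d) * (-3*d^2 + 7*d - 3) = 15*d^5 - 38*d^4 - 2*d^3 + 53*d^2 - 24*d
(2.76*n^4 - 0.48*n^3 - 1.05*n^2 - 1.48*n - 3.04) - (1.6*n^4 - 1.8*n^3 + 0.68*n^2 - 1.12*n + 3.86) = 1.16*n^4 + 1.32*n^3 - 1.73*n^2 - 0.36*n - 6.9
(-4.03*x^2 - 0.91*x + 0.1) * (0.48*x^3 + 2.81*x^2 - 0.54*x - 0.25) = -1.9344*x^5 - 11.7611*x^4 - 0.3329*x^3 + 1.7799*x^2 + 0.1735*x - 0.025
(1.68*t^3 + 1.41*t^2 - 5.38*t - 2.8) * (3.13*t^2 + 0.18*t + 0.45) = 5.2584*t^5 + 4.7157*t^4 - 15.8296*t^3 - 9.0979*t^2 - 2.925*t - 1.26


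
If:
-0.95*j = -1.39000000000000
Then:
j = 1.46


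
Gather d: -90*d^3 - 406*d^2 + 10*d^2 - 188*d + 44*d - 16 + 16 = -90*d^3 - 396*d^2 - 144*d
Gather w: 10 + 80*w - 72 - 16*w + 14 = 64*w - 48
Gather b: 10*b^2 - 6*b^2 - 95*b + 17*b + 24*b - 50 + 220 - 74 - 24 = 4*b^2 - 54*b + 72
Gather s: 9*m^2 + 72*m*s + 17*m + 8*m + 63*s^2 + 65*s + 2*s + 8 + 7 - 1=9*m^2 + 25*m + 63*s^2 + s*(72*m + 67) + 14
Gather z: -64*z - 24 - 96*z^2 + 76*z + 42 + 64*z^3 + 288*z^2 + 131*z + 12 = 64*z^3 + 192*z^2 + 143*z + 30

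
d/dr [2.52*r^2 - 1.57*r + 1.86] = 5.04*r - 1.57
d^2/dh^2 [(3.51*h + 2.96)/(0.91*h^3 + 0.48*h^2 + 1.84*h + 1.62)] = (17.439786*h^5 + 38.61312*h^4 + 10.549968*h^3 - 28.264056*h^2 - 26.872416*h - 5.485856)/(0.753571*h^9 + 1.192464*h^8 + 5.200104*h^7 + 8.95743*h^6 + 14.760192*h^5 + 22.270176*h^4 + 21.97882*h^3 + 20.233152*h^2 + 14.486688*h + 4.251528)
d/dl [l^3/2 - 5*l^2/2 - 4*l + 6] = 3*l^2/2 - 5*l - 4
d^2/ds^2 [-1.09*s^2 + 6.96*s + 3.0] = -2.18000000000000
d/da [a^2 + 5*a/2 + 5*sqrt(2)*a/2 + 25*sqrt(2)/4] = 2*a + 5/2 + 5*sqrt(2)/2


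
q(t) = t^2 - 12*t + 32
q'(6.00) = 0.00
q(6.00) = -4.00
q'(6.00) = 0.00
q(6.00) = -4.00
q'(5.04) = -1.92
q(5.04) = -3.08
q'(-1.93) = -15.86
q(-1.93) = 58.88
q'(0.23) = -11.54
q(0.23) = 29.29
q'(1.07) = -9.86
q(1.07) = 20.30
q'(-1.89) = -15.78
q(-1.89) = 58.25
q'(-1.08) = -14.16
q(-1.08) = 46.13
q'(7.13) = 2.26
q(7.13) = -2.72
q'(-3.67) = -19.34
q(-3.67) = 89.51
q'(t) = 2*t - 12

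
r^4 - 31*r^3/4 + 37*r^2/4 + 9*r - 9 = (r - 6)*(r - 2)*(r - 3/4)*(r + 1)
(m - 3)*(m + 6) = m^2 + 3*m - 18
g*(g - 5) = g^2 - 5*g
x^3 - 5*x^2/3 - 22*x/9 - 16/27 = (x - 8/3)*(x + 1/3)*(x + 2/3)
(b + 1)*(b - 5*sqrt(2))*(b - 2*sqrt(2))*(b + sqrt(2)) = b^4 - 6*sqrt(2)*b^3 + b^3 - 6*sqrt(2)*b^2 + 6*b^2 + 6*b + 20*sqrt(2)*b + 20*sqrt(2)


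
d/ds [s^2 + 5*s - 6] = 2*s + 5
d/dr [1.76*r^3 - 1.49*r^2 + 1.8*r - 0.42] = 5.28*r^2 - 2.98*r + 1.8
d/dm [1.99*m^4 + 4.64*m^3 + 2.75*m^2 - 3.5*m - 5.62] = 7.96*m^3 + 13.92*m^2 + 5.5*m - 3.5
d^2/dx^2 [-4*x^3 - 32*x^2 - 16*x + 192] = -24*x - 64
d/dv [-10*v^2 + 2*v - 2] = 2 - 20*v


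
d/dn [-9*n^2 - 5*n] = -18*n - 5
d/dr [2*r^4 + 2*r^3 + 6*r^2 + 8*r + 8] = 8*r^3 + 6*r^2 + 12*r + 8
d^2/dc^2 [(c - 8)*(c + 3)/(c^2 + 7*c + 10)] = 12*(-2*c^3 - 17*c^2 - 59*c - 81)/(c^6 + 21*c^5 + 177*c^4 + 763*c^3 + 1770*c^2 + 2100*c + 1000)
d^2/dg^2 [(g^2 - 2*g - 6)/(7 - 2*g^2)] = 2*(8*g^3 + 30*g^2 + 84*g + 35)/(8*g^6 - 84*g^4 + 294*g^2 - 343)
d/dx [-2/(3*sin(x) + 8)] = 6*cos(x)/(3*sin(x) + 8)^2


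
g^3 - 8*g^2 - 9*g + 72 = (g - 8)*(g - 3)*(g + 3)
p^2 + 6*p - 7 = (p - 1)*(p + 7)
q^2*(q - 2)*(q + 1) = q^4 - q^3 - 2*q^2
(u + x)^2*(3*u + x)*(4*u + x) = 12*u^4 + 31*u^3*x + 27*u^2*x^2 + 9*u*x^3 + x^4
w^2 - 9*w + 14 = (w - 7)*(w - 2)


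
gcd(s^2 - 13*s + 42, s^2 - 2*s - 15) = 1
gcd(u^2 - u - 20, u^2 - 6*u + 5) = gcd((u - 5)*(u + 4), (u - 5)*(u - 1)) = u - 5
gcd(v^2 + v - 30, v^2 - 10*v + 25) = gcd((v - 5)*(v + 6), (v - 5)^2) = v - 5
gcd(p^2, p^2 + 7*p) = p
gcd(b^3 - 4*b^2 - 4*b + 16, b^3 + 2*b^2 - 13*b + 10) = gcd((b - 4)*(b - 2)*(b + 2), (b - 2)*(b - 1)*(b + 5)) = b - 2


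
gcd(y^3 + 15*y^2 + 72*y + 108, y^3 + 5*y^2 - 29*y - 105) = y + 3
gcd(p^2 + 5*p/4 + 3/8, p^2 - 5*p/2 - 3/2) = p + 1/2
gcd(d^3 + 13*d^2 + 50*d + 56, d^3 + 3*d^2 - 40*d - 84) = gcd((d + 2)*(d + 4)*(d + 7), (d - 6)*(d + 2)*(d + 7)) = d^2 + 9*d + 14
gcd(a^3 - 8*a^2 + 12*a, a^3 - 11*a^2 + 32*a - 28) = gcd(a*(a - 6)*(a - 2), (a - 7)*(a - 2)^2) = a - 2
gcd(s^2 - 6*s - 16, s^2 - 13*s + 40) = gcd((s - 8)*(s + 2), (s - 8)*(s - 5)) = s - 8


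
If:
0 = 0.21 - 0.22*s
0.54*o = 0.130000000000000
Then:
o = 0.24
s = 0.95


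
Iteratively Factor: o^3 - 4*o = (o)*(o^2 - 4) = o*(o + 2)*(o - 2)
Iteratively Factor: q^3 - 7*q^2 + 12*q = (q)*(q^2 - 7*q + 12) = q*(q - 4)*(q - 3)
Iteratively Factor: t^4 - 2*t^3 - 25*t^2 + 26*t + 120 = (t - 3)*(t^3 + t^2 - 22*t - 40) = (t - 3)*(t + 2)*(t^2 - t - 20) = (t - 5)*(t - 3)*(t + 2)*(t + 4)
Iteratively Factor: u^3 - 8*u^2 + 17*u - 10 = (u - 5)*(u^2 - 3*u + 2) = (u - 5)*(u - 2)*(u - 1)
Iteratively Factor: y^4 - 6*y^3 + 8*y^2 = (y - 4)*(y^3 - 2*y^2) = y*(y - 4)*(y^2 - 2*y) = y*(y - 4)*(y - 2)*(y)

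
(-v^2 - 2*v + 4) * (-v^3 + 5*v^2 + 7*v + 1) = v^5 - 3*v^4 - 21*v^3 + 5*v^2 + 26*v + 4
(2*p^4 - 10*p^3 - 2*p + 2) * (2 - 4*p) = -8*p^5 + 44*p^4 - 20*p^3 + 8*p^2 - 12*p + 4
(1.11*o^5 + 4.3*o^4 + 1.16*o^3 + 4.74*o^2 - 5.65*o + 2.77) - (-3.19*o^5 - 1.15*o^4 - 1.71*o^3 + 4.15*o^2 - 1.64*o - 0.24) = 4.3*o^5 + 5.45*o^4 + 2.87*o^3 + 0.59*o^2 - 4.01*o + 3.01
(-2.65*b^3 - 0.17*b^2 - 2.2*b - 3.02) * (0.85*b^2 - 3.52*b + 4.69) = -2.2525*b^5 + 9.1835*b^4 - 13.7001*b^3 + 4.3797*b^2 + 0.312399999999998*b - 14.1638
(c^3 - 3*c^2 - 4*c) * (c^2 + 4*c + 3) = c^5 + c^4 - 13*c^3 - 25*c^2 - 12*c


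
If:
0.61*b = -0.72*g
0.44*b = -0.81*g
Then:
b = 0.00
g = 0.00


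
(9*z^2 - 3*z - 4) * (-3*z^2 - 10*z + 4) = -27*z^4 - 81*z^3 + 78*z^2 + 28*z - 16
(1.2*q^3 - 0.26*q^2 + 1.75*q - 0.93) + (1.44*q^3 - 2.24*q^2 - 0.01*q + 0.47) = 2.64*q^3 - 2.5*q^2 + 1.74*q - 0.46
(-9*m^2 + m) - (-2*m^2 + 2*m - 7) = -7*m^2 - m + 7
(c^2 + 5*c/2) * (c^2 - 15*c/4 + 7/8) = c^4 - 5*c^3/4 - 17*c^2/2 + 35*c/16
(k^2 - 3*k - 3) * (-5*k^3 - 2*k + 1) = -5*k^5 + 15*k^4 + 13*k^3 + 7*k^2 + 3*k - 3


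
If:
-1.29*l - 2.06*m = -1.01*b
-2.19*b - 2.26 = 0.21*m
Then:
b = -0.0958904109589041*m - 1.03196347031963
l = -1.67197621323139*m - 0.807971399242505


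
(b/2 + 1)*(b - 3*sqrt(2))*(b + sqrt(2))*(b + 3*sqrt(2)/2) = b^4/2 - sqrt(2)*b^3/4 + b^3 - 6*b^2 - sqrt(2)*b^2/2 - 12*b - 9*sqrt(2)*b/2 - 9*sqrt(2)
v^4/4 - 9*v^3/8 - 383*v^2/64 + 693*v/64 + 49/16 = (v/4 + 1)*(v - 7)*(v - 7/4)*(v + 1/4)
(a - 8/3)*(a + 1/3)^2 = a^3 - 2*a^2 - 5*a/3 - 8/27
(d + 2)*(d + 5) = d^2 + 7*d + 10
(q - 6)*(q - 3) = q^2 - 9*q + 18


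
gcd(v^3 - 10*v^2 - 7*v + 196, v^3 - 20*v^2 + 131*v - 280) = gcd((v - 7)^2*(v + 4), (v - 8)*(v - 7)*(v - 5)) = v - 7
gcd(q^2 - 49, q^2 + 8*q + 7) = q + 7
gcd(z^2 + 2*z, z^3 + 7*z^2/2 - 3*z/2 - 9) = z + 2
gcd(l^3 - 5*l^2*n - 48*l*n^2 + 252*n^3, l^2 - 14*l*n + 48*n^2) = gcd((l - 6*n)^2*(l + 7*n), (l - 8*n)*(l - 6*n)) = l - 6*n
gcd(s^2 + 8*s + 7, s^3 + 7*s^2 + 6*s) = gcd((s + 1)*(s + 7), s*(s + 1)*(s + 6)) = s + 1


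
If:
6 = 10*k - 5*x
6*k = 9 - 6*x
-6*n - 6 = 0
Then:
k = 9/10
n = -1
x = 3/5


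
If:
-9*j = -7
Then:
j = 7/9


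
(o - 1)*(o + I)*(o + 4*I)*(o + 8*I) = o^4 - o^3 + 13*I*o^3 - 44*o^2 - 13*I*o^2 + 44*o - 32*I*o + 32*I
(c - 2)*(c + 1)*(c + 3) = c^3 + 2*c^2 - 5*c - 6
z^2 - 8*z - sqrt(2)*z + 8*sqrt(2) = (z - 8)*(z - sqrt(2))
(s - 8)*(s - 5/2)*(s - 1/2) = s^3 - 11*s^2 + 101*s/4 - 10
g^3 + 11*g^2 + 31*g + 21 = (g + 1)*(g + 3)*(g + 7)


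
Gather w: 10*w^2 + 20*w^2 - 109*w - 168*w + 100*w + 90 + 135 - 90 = 30*w^2 - 177*w + 135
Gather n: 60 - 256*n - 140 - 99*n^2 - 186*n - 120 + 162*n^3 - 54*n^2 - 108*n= 162*n^3 - 153*n^2 - 550*n - 200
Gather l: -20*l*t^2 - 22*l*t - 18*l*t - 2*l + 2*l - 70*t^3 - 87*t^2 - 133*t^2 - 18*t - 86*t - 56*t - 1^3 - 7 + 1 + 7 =l*(-20*t^2 - 40*t) - 70*t^3 - 220*t^2 - 160*t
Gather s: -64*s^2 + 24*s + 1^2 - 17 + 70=-64*s^2 + 24*s + 54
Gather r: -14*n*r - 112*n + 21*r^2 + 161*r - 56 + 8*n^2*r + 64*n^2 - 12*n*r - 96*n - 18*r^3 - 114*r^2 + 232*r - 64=64*n^2 - 208*n - 18*r^3 - 93*r^2 + r*(8*n^2 - 26*n + 393) - 120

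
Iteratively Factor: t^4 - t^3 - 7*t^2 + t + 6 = (t - 1)*(t^3 - 7*t - 6) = (t - 1)*(t + 1)*(t^2 - t - 6) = (t - 1)*(t + 1)*(t + 2)*(t - 3)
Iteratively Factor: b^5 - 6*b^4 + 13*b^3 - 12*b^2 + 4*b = (b - 1)*(b^4 - 5*b^3 + 8*b^2 - 4*b) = b*(b - 1)*(b^3 - 5*b^2 + 8*b - 4) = b*(b - 1)^2*(b^2 - 4*b + 4) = b*(b - 2)*(b - 1)^2*(b - 2)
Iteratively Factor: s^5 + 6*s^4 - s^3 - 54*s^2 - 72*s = (s)*(s^4 + 6*s^3 - s^2 - 54*s - 72) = s*(s + 4)*(s^3 + 2*s^2 - 9*s - 18) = s*(s - 3)*(s + 4)*(s^2 + 5*s + 6) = s*(s - 3)*(s + 3)*(s + 4)*(s + 2)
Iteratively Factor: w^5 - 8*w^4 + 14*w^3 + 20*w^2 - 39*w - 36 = (w - 3)*(w^4 - 5*w^3 - w^2 + 17*w + 12) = (w - 3)*(w + 1)*(w^3 - 6*w^2 + 5*w + 12) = (w - 4)*(w - 3)*(w + 1)*(w^2 - 2*w - 3) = (w - 4)*(w - 3)^2*(w + 1)*(w + 1)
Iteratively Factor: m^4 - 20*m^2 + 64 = (m - 4)*(m^3 + 4*m^2 - 4*m - 16) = (m - 4)*(m + 4)*(m^2 - 4) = (m - 4)*(m - 2)*(m + 4)*(m + 2)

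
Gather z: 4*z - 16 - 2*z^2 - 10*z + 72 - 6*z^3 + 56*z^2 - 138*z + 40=-6*z^3 + 54*z^2 - 144*z + 96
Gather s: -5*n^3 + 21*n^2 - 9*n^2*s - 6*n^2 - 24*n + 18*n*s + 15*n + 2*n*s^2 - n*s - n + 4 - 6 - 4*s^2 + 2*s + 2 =-5*n^3 + 15*n^2 - 10*n + s^2*(2*n - 4) + s*(-9*n^2 + 17*n + 2)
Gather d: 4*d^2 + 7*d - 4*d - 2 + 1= 4*d^2 + 3*d - 1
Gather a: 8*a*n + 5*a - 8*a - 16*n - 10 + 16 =a*(8*n - 3) - 16*n + 6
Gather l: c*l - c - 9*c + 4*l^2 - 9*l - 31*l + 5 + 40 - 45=-10*c + 4*l^2 + l*(c - 40)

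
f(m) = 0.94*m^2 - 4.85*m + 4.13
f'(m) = 1.88*m - 4.85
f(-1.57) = 14.06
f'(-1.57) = -7.80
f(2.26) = -2.03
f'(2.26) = -0.60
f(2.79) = -2.08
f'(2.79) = 0.40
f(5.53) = 6.06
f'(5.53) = 5.55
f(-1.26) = 11.73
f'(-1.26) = -7.22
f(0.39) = 2.38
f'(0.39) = -4.12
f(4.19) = 0.31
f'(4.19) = 3.03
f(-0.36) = 6.00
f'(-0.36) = -5.53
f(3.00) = -1.96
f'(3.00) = 0.79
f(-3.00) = 27.14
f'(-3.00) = -10.49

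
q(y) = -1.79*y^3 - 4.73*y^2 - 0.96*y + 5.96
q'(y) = -5.37*y^2 - 9.46*y - 0.96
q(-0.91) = 4.27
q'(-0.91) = 3.20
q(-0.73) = 4.84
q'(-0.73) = 3.08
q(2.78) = -71.72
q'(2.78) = -68.76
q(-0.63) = 5.14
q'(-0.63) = 2.87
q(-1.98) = 3.21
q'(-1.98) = -3.28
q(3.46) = -128.13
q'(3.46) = -97.98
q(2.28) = -42.03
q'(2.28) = -50.44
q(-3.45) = 26.48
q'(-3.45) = -32.24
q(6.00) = -556.72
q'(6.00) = -251.04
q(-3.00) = 14.60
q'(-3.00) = -20.91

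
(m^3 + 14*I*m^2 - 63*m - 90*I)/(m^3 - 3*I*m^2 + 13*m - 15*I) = (m^2 + 11*I*m - 30)/(m^2 - 6*I*m - 5)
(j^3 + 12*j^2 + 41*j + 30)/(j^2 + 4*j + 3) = (j^2 + 11*j + 30)/(j + 3)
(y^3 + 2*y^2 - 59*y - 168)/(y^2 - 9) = (y^2 - y - 56)/(y - 3)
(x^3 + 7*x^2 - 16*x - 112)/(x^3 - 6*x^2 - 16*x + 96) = (x + 7)/(x - 6)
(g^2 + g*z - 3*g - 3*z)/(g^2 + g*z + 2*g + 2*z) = (g - 3)/(g + 2)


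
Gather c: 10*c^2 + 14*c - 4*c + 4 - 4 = 10*c^2 + 10*c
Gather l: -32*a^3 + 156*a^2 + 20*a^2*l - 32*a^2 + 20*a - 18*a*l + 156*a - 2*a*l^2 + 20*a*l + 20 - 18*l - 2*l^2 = -32*a^3 + 124*a^2 + 176*a + l^2*(-2*a - 2) + l*(20*a^2 + 2*a - 18) + 20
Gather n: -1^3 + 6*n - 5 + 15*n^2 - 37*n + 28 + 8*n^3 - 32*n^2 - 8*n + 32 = 8*n^3 - 17*n^2 - 39*n + 54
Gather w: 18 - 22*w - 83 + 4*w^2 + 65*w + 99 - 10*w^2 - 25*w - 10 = -6*w^2 + 18*w + 24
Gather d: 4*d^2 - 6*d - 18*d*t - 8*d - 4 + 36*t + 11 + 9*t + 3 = 4*d^2 + d*(-18*t - 14) + 45*t + 10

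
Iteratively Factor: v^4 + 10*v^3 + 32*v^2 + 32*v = (v + 4)*(v^3 + 6*v^2 + 8*v) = (v + 4)^2*(v^2 + 2*v) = v*(v + 4)^2*(v + 2)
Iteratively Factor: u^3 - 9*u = (u)*(u^2 - 9) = u*(u - 3)*(u + 3)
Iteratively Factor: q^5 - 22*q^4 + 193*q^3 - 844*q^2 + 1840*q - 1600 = (q - 5)*(q^4 - 17*q^3 + 108*q^2 - 304*q + 320) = (q - 5)^2*(q^3 - 12*q^2 + 48*q - 64) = (q - 5)^2*(q - 4)*(q^2 - 8*q + 16) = (q - 5)^2*(q - 4)^2*(q - 4)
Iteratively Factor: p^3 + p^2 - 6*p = (p + 3)*(p^2 - 2*p) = p*(p + 3)*(p - 2)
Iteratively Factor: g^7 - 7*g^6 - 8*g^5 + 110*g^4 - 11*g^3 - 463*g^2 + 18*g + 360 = (g - 1)*(g^6 - 6*g^5 - 14*g^4 + 96*g^3 + 85*g^2 - 378*g - 360) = (g - 5)*(g - 1)*(g^5 - g^4 - 19*g^3 + g^2 + 90*g + 72) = (g - 5)*(g - 1)*(g + 2)*(g^4 - 3*g^3 - 13*g^2 + 27*g + 36) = (g - 5)*(g - 1)*(g + 2)*(g + 3)*(g^3 - 6*g^2 + 5*g + 12) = (g - 5)*(g - 1)*(g + 1)*(g + 2)*(g + 3)*(g^2 - 7*g + 12) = (g - 5)*(g - 4)*(g - 1)*(g + 1)*(g + 2)*(g + 3)*(g - 3)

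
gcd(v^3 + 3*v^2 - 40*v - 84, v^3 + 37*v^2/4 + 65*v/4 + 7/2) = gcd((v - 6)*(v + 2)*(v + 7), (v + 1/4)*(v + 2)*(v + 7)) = v^2 + 9*v + 14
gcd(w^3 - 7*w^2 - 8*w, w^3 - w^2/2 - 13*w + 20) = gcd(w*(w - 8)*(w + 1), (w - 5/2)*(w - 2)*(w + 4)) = 1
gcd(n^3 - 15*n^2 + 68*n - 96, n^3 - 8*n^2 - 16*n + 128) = n^2 - 12*n + 32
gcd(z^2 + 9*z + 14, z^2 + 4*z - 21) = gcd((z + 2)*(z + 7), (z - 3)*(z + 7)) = z + 7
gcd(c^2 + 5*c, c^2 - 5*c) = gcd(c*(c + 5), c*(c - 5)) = c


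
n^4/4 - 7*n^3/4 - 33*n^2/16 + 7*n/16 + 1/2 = (n/4 + 1/4)*(n - 8)*(n - 1/2)*(n + 1/2)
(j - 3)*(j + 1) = j^2 - 2*j - 3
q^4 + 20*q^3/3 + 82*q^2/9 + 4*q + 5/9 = (q + 1/3)^2*(q + 1)*(q + 5)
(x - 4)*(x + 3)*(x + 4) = x^3 + 3*x^2 - 16*x - 48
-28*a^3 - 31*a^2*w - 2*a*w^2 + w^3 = (-7*a + w)*(a + w)*(4*a + w)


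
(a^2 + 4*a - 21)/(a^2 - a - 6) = (a + 7)/(a + 2)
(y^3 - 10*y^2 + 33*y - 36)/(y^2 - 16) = (y^2 - 6*y + 9)/(y + 4)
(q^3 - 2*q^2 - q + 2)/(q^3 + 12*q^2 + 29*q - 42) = (q^2 - q - 2)/(q^2 + 13*q + 42)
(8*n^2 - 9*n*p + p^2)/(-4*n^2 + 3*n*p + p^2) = (-8*n + p)/(4*n + p)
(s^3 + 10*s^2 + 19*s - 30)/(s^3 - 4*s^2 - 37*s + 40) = (s + 6)/(s - 8)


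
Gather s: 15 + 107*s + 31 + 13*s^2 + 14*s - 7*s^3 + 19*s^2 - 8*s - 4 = -7*s^3 + 32*s^2 + 113*s + 42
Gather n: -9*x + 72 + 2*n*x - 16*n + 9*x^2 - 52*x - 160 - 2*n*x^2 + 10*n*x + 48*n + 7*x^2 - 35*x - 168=n*(-2*x^2 + 12*x + 32) + 16*x^2 - 96*x - 256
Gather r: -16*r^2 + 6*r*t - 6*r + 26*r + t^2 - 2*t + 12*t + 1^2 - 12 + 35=-16*r^2 + r*(6*t + 20) + t^2 + 10*t + 24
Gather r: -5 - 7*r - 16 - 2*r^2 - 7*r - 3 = -2*r^2 - 14*r - 24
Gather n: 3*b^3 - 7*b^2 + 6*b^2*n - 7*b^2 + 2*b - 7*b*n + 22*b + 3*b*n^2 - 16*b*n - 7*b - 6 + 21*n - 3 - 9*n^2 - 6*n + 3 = 3*b^3 - 14*b^2 + 17*b + n^2*(3*b - 9) + n*(6*b^2 - 23*b + 15) - 6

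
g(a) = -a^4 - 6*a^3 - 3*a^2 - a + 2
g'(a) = -4*a^3 - 18*a^2 - 6*a - 1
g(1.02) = -9.59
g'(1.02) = -30.09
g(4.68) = -1163.12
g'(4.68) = -833.34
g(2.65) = -182.69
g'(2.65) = -217.74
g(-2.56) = 42.61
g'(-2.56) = -36.50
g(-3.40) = 72.91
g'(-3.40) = -31.46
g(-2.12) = 27.61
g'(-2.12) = -31.07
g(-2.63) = 45.18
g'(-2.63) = -36.96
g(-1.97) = 23.14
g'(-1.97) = -28.45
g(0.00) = 2.00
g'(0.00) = -1.00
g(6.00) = -2704.00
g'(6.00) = -1549.00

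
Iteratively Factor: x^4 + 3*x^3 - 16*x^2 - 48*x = (x + 4)*(x^3 - x^2 - 12*x) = (x + 3)*(x + 4)*(x^2 - 4*x) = (x - 4)*(x + 3)*(x + 4)*(x)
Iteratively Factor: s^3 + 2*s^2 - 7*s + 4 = (s - 1)*(s^2 + 3*s - 4) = (s - 1)*(s + 4)*(s - 1)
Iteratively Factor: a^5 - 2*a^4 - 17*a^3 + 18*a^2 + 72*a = (a + 2)*(a^4 - 4*a^3 - 9*a^2 + 36*a) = (a - 4)*(a + 2)*(a^3 - 9*a) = a*(a - 4)*(a + 2)*(a^2 - 9) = a*(a - 4)*(a + 2)*(a + 3)*(a - 3)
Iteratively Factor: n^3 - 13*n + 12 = (n + 4)*(n^2 - 4*n + 3) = (n - 3)*(n + 4)*(n - 1)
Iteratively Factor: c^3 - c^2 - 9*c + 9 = (c + 3)*(c^2 - 4*c + 3) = (c - 3)*(c + 3)*(c - 1)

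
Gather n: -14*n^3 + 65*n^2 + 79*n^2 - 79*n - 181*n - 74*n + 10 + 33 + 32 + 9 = -14*n^3 + 144*n^2 - 334*n + 84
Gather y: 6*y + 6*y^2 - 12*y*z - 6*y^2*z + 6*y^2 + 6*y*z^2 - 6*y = y^2*(12 - 6*z) + y*(6*z^2 - 12*z)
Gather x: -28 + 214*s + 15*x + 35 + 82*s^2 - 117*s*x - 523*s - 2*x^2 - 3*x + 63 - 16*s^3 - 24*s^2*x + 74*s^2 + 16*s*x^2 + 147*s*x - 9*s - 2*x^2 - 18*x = -16*s^3 + 156*s^2 - 318*s + x^2*(16*s - 4) + x*(-24*s^2 + 30*s - 6) + 70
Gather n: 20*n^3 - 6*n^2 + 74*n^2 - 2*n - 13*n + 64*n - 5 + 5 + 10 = 20*n^3 + 68*n^2 + 49*n + 10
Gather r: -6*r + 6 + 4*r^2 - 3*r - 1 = 4*r^2 - 9*r + 5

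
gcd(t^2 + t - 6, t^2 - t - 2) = t - 2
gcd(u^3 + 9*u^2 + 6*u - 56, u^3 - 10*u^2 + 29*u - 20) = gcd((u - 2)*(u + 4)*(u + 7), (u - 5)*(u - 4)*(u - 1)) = 1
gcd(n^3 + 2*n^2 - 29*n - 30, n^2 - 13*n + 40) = n - 5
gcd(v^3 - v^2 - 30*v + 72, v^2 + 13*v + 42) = v + 6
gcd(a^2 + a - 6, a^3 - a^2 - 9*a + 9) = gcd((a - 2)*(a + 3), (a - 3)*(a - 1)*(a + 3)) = a + 3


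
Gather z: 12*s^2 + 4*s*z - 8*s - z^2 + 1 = 12*s^2 + 4*s*z - 8*s - z^2 + 1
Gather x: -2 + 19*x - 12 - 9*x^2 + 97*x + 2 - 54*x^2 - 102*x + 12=-63*x^2 + 14*x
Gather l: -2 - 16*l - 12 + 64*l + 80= 48*l + 66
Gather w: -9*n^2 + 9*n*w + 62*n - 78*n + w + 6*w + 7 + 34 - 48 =-9*n^2 - 16*n + w*(9*n + 7) - 7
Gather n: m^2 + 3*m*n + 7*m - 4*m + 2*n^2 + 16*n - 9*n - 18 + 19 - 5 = m^2 + 3*m + 2*n^2 + n*(3*m + 7) - 4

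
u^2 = u^2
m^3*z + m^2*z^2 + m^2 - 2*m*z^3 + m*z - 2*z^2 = (m - z)*(m + 2*z)*(m*z + 1)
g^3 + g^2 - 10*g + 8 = (g - 2)*(g - 1)*(g + 4)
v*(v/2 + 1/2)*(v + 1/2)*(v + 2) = v^4/2 + 7*v^3/4 + 7*v^2/4 + v/2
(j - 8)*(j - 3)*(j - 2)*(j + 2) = j^4 - 11*j^3 + 20*j^2 + 44*j - 96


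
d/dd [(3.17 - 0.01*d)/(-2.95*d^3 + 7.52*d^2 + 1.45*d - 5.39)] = (-0.059*d^3 + 28.1297*d^2 - 47.6768*d - 4.5426)/(8.7025*d^6 - 44.368*d^5 + 47.9954*d^4 + 53.609*d^3 - 78.9631*d^2 - 15.631*d + 29.0521)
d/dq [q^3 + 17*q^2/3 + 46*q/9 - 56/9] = 3*q^2 + 34*q/3 + 46/9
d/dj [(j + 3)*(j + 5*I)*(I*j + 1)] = 3*I*j^2 + j*(-8 + 6*I) - 12 + 5*I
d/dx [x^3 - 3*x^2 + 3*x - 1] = 3*x^2 - 6*x + 3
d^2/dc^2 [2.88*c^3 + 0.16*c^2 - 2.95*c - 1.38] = 17.28*c + 0.32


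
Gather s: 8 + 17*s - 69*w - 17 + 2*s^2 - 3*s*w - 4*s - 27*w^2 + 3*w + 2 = 2*s^2 + s*(13 - 3*w) - 27*w^2 - 66*w - 7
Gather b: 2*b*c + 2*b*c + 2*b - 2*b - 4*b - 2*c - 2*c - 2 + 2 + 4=b*(4*c - 4) - 4*c + 4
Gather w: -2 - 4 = -6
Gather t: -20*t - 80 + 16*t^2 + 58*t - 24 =16*t^2 + 38*t - 104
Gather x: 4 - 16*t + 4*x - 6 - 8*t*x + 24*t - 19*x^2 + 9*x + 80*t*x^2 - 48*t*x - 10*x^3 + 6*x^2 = 8*t - 10*x^3 + x^2*(80*t - 13) + x*(13 - 56*t) - 2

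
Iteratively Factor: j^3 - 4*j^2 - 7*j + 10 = (j - 5)*(j^2 + j - 2) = (j - 5)*(j + 2)*(j - 1)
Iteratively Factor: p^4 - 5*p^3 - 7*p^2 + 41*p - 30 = (p - 5)*(p^3 - 7*p + 6) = (p - 5)*(p - 1)*(p^2 + p - 6) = (p - 5)*(p - 2)*(p - 1)*(p + 3)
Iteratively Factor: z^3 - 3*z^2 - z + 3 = (z - 3)*(z^2 - 1) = (z - 3)*(z + 1)*(z - 1)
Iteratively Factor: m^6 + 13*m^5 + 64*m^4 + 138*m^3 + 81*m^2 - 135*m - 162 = (m + 2)*(m^5 + 11*m^4 + 42*m^3 + 54*m^2 - 27*m - 81) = (m + 2)*(m + 3)*(m^4 + 8*m^3 + 18*m^2 - 27) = (m - 1)*(m + 2)*(m + 3)*(m^3 + 9*m^2 + 27*m + 27) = (m - 1)*(m + 2)*(m + 3)^2*(m^2 + 6*m + 9) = (m - 1)*(m + 2)*(m + 3)^3*(m + 3)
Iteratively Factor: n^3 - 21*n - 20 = (n + 4)*(n^2 - 4*n - 5) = (n - 5)*(n + 4)*(n + 1)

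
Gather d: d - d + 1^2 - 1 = 0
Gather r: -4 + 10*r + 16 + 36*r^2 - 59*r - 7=36*r^2 - 49*r + 5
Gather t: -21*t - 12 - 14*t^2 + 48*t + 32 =-14*t^2 + 27*t + 20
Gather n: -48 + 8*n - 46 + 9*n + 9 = 17*n - 85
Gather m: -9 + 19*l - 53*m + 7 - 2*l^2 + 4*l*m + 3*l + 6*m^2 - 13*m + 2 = -2*l^2 + 22*l + 6*m^2 + m*(4*l - 66)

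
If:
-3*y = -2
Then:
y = 2/3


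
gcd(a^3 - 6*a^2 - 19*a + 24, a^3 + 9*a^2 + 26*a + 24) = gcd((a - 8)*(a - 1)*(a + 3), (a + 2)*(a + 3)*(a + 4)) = a + 3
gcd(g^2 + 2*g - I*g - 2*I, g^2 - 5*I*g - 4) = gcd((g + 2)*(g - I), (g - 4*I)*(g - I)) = g - I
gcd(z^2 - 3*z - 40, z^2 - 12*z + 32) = z - 8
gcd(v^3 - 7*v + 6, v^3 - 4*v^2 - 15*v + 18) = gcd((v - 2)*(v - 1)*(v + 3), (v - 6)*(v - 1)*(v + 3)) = v^2 + 2*v - 3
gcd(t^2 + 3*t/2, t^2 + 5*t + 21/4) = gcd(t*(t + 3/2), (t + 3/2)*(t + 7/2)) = t + 3/2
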